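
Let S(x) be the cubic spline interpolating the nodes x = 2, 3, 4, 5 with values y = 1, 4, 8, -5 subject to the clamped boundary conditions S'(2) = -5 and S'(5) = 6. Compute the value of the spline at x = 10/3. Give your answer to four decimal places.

7.1704

With M_i denoting the second derivative at x_i, h_i = 1, 1, 1, and Δ_i = (y_(i+1) − y_i)/h_i = 3, 4, -13:
  1·M_0 + 4·M_1 + 1·M_2 = 6(Δ_1 - Δ_0) = 6
  1·M_1 + 4·M_2 + 1·M_3 = 6(Δ_2 - Δ_1) = -102
Clamped end conditions give two more equations: 2h_0·M_0 + h_0·M_1 = 6(Δ_0 - S'(2)) = 48 and h_2·M_2 + 2h_2·M_3 = 6(S'(5) - Δ_2) = 114.
Forward elimination and back-substitution give M_0 = 296/15, M_1 = 128/15, M_2 = -718/15, M_3 = 1214/15.
On [3, 4], S(x) = 4 + 137/15·(x - 3) + 64/15·(x - 3)² - 47/5·(x - 3)³.
With (x - 3) = 1/3: S(10/3) = 968/135.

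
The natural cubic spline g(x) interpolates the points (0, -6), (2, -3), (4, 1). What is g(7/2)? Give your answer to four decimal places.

Let σ_i = g''(x_i). Step sizes h_i = 2, 2; slopes of the chords Δ_i = (y_(i+1) - y_i)/h_i = 3/2, 2.
  2·σ_0 + 8·σ_1 + 2·σ_2 = 6(Δ_1 - Δ_0) = 3
Natural end conditions: σ_0 = σ_2 = 0.
Solving the tridiagonal system: σ_0 = 0, σ_1 = 3/8, σ_2 = 0.
On [2, 4], g(x) = -3 + 7/4·(x - 2) + 3/16·(x - 2)² - 1/32·(x - 2)³.
With (x - 2) = 3/2: g(7/2) = -15/256.

-0.0586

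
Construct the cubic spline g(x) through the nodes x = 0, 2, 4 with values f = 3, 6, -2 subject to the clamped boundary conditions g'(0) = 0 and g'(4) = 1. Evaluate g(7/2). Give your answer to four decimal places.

-1.2305

Put M_i = g'' at the i-th knot. Here h = (2, 2) and Δ = (3/2, -4), so the interior equations h_(i-1)·M_(i-1) + 2(h_(i-1)+h_i)·M_i + h_i·M_(i+1) = 6(Δ_i − Δ_(i-1)) read
  2·M_0 + 8·M_1 + 2·M_2 = 6(Δ_1 - Δ_0) = -33
Clamped end conditions give two more equations: 2h_0·M_0 + h_0·M_1 = 6(Δ_0 - g'(0)) = 9 and h_1·M_1 + 2h_1·M_2 = 6(g'(4) - Δ_1) = 30.
Solving: M_0 = 53/8, M_1 = -35/4, M_2 = 95/8.
On [2, 4], g(x) = 6 - 17/8·(x - 2) - 35/8·(x - 2)² + 55/32·(x - 2)³.
With (x - 2) = 3/2: g(7/2) = -315/256.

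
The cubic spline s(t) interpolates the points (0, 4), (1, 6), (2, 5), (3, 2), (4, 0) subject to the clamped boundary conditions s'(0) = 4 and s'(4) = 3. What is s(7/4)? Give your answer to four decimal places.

Let m_i = s''(x_i). Step sizes h_i = 1, 1, 1, 1; slopes of the chords Δ_i = (y_(i+1) - y_i)/h_i = 2, -1, -3, -2.
  1·m_0 + 4·m_1 + 1·m_2 = 6(Δ_1 - Δ_0) = -18
  1·m_1 + 4·m_2 + 1·m_3 = 6(Δ_2 - Δ_1) = -12
  1·m_2 + 4·m_3 + 1·m_4 = 6(Δ_3 - Δ_2) = 6
Clamped end conditions give two more equations: 2h_0·m_0 + h_0·m_1 = 6(Δ_0 - s'(0)) = -12 and h_3·m_3 + 2h_3·m_4 = 6(s'(4) - Δ_3) = 30.
Forward elimination and back-substitution give m_0 = -127/28, m_1 = -41/14, m_2 = -7/4, m_3 = -29/14, m_4 = 449/28.
On [1, 2], s(t) = 6 + 15/56·(t - 1) - 41/28·(t - 1)² + 11/56·(t - 1)³.
With (t - 1) = 3/4: s(7/4) = 19569/3584.

5.4601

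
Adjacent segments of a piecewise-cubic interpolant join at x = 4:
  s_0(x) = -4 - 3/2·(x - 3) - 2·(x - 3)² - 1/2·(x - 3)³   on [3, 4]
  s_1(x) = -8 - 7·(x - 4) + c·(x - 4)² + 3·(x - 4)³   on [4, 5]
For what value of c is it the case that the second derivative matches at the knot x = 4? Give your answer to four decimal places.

-3.5000

s_0''(x) = -4 - 3·(x - 3), so s_0''(4) = -7. On the right, s_1''(4) = 2c, so c = -7/2.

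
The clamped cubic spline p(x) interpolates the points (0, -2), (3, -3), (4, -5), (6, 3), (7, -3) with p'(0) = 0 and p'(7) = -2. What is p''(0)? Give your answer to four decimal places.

Put m_i = p'' at the i-th knot. Here h = (3, 1, 2, 1) and Δ = (-1/3, -2, 4, -6), so the interior equations h_(i-1)·m_(i-1) + 2(h_(i-1)+h_i)·m_i + h_i·m_(i+1) = 6(Δ_i − Δ_(i-1)) read
  3·m_0 + 8·m_1 + 1·m_2 = 6(Δ_1 - Δ_0) = -10
  1·m_1 + 6·m_2 + 2·m_3 = 6(Δ_2 - Δ_1) = 36
  2·m_2 + 6·m_3 + 1·m_4 = 6(Δ_3 - Δ_2) = -60
Clamped end conditions give two more equations: 2h_0·m_0 + h_0·m_1 = 6(Δ_0 - p'(0)) = -2 and h_3·m_3 + 2h_3·m_4 = 6(p'(7) - Δ_3) = 24.
Forward elimination and back-substitution give m_0 = 481/366, m_1 = -201/61, m_2 = 1515/122, m_3 = -1074/61, m_4 = 1269/61.

1.3142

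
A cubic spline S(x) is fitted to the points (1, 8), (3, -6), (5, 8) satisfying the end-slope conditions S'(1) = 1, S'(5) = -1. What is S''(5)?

With σ_i denoting the second derivative at x_i, h_i = 2, 2, and Δ_i = (y_(i+1) − y_i)/h_i = -7, 7:
  2·σ_0 + 8·σ_1 + 2·σ_2 = 6(Δ_1 - Δ_0) = 84
Clamped end conditions give two more equations: 2h_0·σ_0 + h_0·σ_1 = 6(Δ_0 - S'(1)) = -48 and h_1·σ_1 + 2h_1·σ_2 = 6(S'(5) - Δ_1) = -48.
Hence σ_0 = -23, σ_1 = 22, σ_2 = -23.

-23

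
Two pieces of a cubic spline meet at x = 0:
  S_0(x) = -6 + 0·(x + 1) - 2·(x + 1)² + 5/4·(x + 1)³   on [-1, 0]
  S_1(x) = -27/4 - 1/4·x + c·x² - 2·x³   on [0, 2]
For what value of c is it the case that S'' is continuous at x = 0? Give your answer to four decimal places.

S_0''(x) = -4 + 15/2·(x + 1), so S_0''(0) = 7/2. On the right, S_1''(0) = 2c, so c = 7/4.

1.7500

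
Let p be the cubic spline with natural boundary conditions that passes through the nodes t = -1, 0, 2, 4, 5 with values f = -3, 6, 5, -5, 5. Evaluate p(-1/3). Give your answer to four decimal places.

3.4691

Put M_i = p'' at the i-th knot. Here h = (1, 2, 2, 1) and Δ = (9, -1/2, -5, 10), so the interior equations h_(i-1)·M_(i-1) + 2(h_(i-1)+h_i)·M_i + h_i·M_(i+1) = 6(Δ_i − Δ_(i-1)) read
  1·M_0 + 6·M_1 + 2·M_2 = 6(Δ_1 - Δ_0) = -57
  2·M_1 + 8·M_2 + 2·M_3 = 6(Δ_2 - Δ_1) = -27
  2·M_2 + 6·M_3 + 1·M_4 = 6(Δ_3 - Δ_2) = 90
Natural end conditions: M_0 = M_4 = 0.
Forward elimination and back-substitution give M_0 = 0, M_1 = -38/5, M_2 = -57/10, M_3 = 169/10, M_4 = 0.
On [-1, 0], p(t) = -3 + 154/15·(t + 1) + 0·(t + 1)² - 19/15·(t + 1)³.
With (t + 1) = 2/3: p(-1/3) = 281/81.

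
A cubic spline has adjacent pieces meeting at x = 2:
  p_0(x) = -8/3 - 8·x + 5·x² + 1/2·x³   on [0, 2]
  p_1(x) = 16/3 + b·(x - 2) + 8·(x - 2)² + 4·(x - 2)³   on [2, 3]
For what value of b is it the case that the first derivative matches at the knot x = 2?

p_0'(x) = -8 + 10·x + 3/2·x², so p_0'(2) = 18. On the right, p_1'(2) = b, so b = 18.

18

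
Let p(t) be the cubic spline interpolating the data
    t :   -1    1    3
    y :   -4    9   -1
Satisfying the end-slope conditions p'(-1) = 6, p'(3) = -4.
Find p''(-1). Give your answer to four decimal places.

Let M_i = p''(x_i). Step sizes h_i = 2, 2; slopes of the chords Δ_i = (y_(i+1) - y_i)/h_i = 13/2, -5.
  2·M_0 + 8·M_1 + 2·M_2 = 6(Δ_1 - Δ_0) = -69
Clamped end conditions give two more equations: 2h_0·M_0 + h_0·M_1 = 6(Δ_0 - p'(-1)) = 3 and h_1·M_1 + 2h_1·M_2 = 6(p'(3) - Δ_1) = 6.
Solving the tridiagonal system: M_0 = 55/8, M_1 = -49/4, M_2 = 61/8.

6.8750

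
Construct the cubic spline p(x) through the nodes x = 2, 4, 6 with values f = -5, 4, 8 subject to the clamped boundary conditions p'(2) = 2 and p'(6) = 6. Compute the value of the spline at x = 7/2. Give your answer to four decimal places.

1.9727

With M_i denoting the second derivative at x_i, h_i = 2, 2, and Δ_i = (y_(i+1) − y_i)/h_i = 9/2, 2:
  2·M_0 + 8·M_1 + 2·M_2 = 6(Δ_1 - Δ_0) = -15
Clamped end conditions give two more equations: 2h_0·M_0 + h_0·M_1 = 6(Δ_0 - p'(2)) = 15 and h_1·M_1 + 2h_1·M_2 = 6(p'(6) - Δ_1) = 24.
Solving: M_0 = 53/8, M_1 = -23/4, M_2 = 71/8.
On [2, 4], p(x) = -5 + 2·(x - 2) + 53/16·(x - 2)² - 33/32·(x - 2)³.
With (x - 2) = 3/2: p(7/2) = 505/256.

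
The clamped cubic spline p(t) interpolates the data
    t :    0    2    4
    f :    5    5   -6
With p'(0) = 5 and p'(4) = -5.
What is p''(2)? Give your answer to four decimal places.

Put σ_i = p'' at the i-th knot. Here h = (2, 2) and Δ = (0, -11/2), so the interior equations h_(i-1)·σ_(i-1) + 2(h_(i-1)+h_i)·σ_i + h_i·σ_(i+1) = 6(Δ_i − Δ_(i-1)) read
  2·σ_0 + 8·σ_1 + 2·σ_2 = 6(Δ_1 - Δ_0) = -33
Clamped end conditions give two more equations: 2h_0·σ_0 + h_0·σ_1 = 6(Δ_0 - p'(0)) = -30 and h_1·σ_1 + 2h_1·σ_2 = 6(p'(4) - Δ_1) = 3.
Forward elimination and back-substitution give σ_0 = -47/8, σ_1 = -13/4, σ_2 = 19/8.

-3.2500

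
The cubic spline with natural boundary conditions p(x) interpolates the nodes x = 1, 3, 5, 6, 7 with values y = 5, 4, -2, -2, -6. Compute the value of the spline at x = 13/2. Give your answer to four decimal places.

With m_i denoting the second derivative at x_i, h_i = 2, 2, 1, 1, and Δ_i = (y_(i+1) − y_i)/h_i = -1/2, -3, 0, -4:
  2·m_0 + 8·m_1 + 2·m_2 = 6(Δ_1 - Δ_0) = -15
  2·m_1 + 6·m_2 + 1·m_3 = 6(Δ_2 - Δ_1) = 18
  1·m_2 + 4·m_3 + 1·m_4 = 6(Δ_3 - Δ_2) = -24
Natural end conditions: m_0 = m_4 = 0.
Hence m_0 = 0, m_1 = -179/56, m_2 = 37/7, m_3 = -205/28, m_4 = 0.
On [6, 7], p(x) = -2 - 131/84·(x - 6) - 205/56·(x - 6)² + 205/168·(x - 6)³.
With (x - 6) = 1/2: p(13/2) = -1587/448.

-3.5424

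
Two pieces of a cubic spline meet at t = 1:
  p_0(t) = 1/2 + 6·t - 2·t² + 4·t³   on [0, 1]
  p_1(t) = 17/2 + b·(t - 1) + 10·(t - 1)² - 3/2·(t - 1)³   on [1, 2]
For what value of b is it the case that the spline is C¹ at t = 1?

p_0'(t) = 6 - 4·t + 12·t², so p_0'(1) = 14. On the right, p_1'(1) = b, so b = 14.

14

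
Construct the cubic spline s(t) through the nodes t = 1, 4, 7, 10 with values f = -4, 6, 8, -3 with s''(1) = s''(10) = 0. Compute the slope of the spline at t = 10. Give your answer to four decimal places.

-4.6444

With m_i denoting the second derivative at x_i, h_i = 3, 3, 3, and Δ_i = (y_(i+1) − y_i)/h_i = 10/3, 2/3, -11/3:
  3·m_0 + 12·m_1 + 3·m_2 = 6(Δ_1 - Δ_0) = -16
  3·m_1 + 12·m_2 + 3·m_3 = 6(Δ_2 - Δ_1) = -26
Natural end conditions: m_0 = m_3 = 0.
Solving: m_0 = 0, m_1 = -38/45, m_2 = -88/45, m_3 = 0.
On [7, 10], s'(t) = b_2 + 2c_2·(t - 7) + 3d_2·(t - 7)² with b_2 = Δ_2 - h_2(2m_2 + m_3)/6 = -77/45, c_2 = m_2/2 = -44/45, d_2 = (m_3 - m_2)/(6h_2) = 44/405. So s'(10) = -209/45.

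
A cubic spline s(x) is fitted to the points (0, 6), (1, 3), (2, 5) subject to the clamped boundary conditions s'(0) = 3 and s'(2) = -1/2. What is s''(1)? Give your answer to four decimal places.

18.5000

Write σ_i for s''(x_i). With h_i = 1, 1 and divided differences Δ_i = -3, 2, the continuity of s' gives the tridiagonal system
  1·σ_0 + 4·σ_1 + 1·σ_2 = 6(Δ_1 - Δ_0) = 30
Clamped end conditions give two more equations: 2h_0·σ_0 + h_0·σ_1 = 6(Δ_0 - s'(0)) = -36 and h_1·σ_1 + 2h_1·σ_2 = 6(s'(2) - Δ_1) = -15.
Forward elimination and back-substitution give σ_0 = -109/4, σ_1 = 37/2, σ_2 = -67/4.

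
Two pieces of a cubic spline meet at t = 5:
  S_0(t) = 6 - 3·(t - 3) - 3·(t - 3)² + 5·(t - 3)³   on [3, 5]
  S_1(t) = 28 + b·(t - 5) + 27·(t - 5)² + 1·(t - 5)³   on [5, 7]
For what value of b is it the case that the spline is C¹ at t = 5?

45

S_0'(t) = -3 - 6·(t - 3) + 15·(t - 3)², so S_0'(5) = 45. On the right, S_1'(5) = b, so b = 45.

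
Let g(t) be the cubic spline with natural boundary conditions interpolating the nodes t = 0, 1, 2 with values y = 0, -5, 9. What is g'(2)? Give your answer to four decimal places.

With M_i denoting the second derivative at x_i, h_i = 1, 1, and Δ_i = (y_(i+1) − y_i)/h_i = -5, 14:
  1·M_0 + 4·M_1 + 1·M_2 = 6(Δ_1 - Δ_0) = 114
Natural end conditions: M_0 = M_2 = 0.
Hence M_0 = 0, M_1 = 57/2, M_2 = 0.
On [1, 2], g'(t) = b_1 + 2c_1·(t - 1) + 3d_1·(t - 1)² with b_1 = Δ_1 - h_1(2M_1 + M_2)/6 = 9/2, c_1 = M_1/2 = 57/4, d_1 = (M_2 - M_1)/(6h_1) = -19/4. So g'(2) = 75/4.

18.7500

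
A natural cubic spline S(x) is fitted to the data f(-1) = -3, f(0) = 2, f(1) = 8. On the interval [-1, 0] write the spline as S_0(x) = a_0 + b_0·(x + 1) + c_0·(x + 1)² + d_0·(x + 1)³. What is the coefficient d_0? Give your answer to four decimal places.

0.2500

Write M_i for S''(x_i). With h_i = 1, 1 and divided differences Δ_i = 5, 6, the continuity of S' gives the tridiagonal system
  1·M_0 + 4·M_1 + 1·M_2 = 6(Δ_1 - Δ_0) = 6
Natural end conditions: M_0 = M_2 = 0.
Solving: M_0 = 0, M_1 = 3/2, M_2 = 0.
On [-1, 0], with S_0(x) = a_0 + b_0·(x + 1) + c_0·(x + 1)² + d_0·(x + 1)³: c_0 = M_0/2 = 0, d_0 = (M_1 - M_0)/(6h_0) = 1/4, b_0 = Δ_0 - h_0(2M_0 + M_1)/6 = 19/4.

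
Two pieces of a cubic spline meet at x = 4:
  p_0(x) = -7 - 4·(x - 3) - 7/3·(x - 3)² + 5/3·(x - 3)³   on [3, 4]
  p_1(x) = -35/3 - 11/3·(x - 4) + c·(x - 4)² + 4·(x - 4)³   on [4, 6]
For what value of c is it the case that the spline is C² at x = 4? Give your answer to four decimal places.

2.6667

p_0''(x) = -14/3 + 10·(x - 3), so p_0''(4) = 16/3. On the right, p_1''(4) = 2c, so c = 8/3.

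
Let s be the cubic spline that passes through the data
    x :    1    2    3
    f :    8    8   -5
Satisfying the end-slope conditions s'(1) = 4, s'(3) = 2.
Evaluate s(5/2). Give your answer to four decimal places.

-0.1563

With σ_i denoting the second derivative at x_i, h_i = 1, 1, and Δ_i = (y_(i+1) − y_i)/h_i = 0, -13:
  1·σ_0 + 4·σ_1 + 1·σ_2 = 6(Δ_1 - Δ_0) = -78
Clamped end conditions give two more equations: 2h_0·σ_0 + h_0·σ_1 = 6(Δ_0 - s'(1)) = -24 and h_1·σ_1 + 2h_1·σ_2 = 6(s'(3) - Δ_1) = 90.
Hence σ_0 = 13/2, σ_1 = -37, σ_2 = 127/2.
On [2, 3], s(x) = 8 - 45/4·(x - 2) - 37/2·(x - 2)² + 67/4·(x - 2)³.
With (x - 2) = 1/2: s(5/2) = -5/32.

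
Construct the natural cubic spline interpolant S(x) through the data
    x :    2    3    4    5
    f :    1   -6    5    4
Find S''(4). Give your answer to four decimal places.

Write M_i for S''(x_i). With h_i = 1, 1, 1 and divided differences Δ_i = -7, 11, -1, the continuity of S' gives the tridiagonal system
  1·M_0 + 4·M_1 + 1·M_2 = 6(Δ_1 - Δ_0) = 108
  1·M_1 + 4·M_2 + 1·M_3 = 6(Δ_2 - Δ_1) = -72
Natural end conditions: M_0 = M_3 = 0.
Solving the tridiagonal system: M_0 = 0, M_1 = 168/5, M_2 = -132/5, M_3 = 0.

-26.4000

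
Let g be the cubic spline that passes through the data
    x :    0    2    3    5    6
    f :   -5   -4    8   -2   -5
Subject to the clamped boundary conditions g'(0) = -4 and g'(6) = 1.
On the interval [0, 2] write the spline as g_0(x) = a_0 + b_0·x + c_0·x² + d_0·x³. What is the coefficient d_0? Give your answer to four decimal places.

1.3824

Put σ_i = g'' at the i-th knot. Here h = (2, 1, 2, 1) and Δ = (1/2, 12, -5, -3), so the interior equations h_(i-1)·σ_(i-1) + 2(h_(i-1)+h_i)·σ_i + h_i·σ_(i+1) = 6(Δ_i − Δ_(i-1)) read
  2·σ_0 + 6·σ_1 + 1·σ_2 = 6(Δ_1 - Δ_0) = 69
  1·σ_1 + 6·σ_2 + 2·σ_3 = 6(Δ_2 - Δ_1) = -102
  2·σ_2 + 6·σ_3 + 1·σ_4 = 6(Δ_3 - Δ_2) = 12
Clamped end conditions give two more equations: 2h_0·σ_0 + h_0·σ_1 = 6(Δ_0 - g'(0)) = 27 and h_3·σ_3 + 2h_3·σ_4 = 6(g'(6) - Δ_3) = 24.
Hence σ_0 = -383/372, σ_1 = 1447/93, σ_2 = -4147/186, σ_3 = 754/93, σ_4 = 739/93.
On [0, 2], with g_0(x) = a_0 + b_0·x + c_0·x² + d_0·x³: c_0 = σ_0/2 = -383/744, d_0 = (σ_1 - σ_0)/(6h_0) = 2057/1488, b_0 = Δ_0 - h_0(2σ_0 + σ_1)/6 = -4.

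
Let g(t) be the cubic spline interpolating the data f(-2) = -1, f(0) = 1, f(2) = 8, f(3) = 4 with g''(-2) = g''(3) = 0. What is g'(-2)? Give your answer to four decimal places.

Let M_i = g''(x_i). Step sizes h_i = 2, 2, 1; slopes of the chords Δ_i = (y_(i+1) - y_i)/h_i = 1, 7/2, -4.
  2·M_0 + 8·M_1 + 2·M_2 = 6(Δ_1 - Δ_0) = 15
  2·M_1 + 6·M_2 + 1·M_3 = 6(Δ_2 - Δ_1) = -45
Natural end conditions: M_0 = M_3 = 0.
Solving the tridiagonal system: M_0 = 0, M_1 = 45/11, M_2 = -195/22, M_3 = 0.
On [-2, 0], g'(t) = b_0 + 2c_0·(t + 2) + 3d_0·(t + 2)² with b_0 = Δ_0 - h_0(2M_0 + M_1)/6 = -4/11, c_0 = M_0/2 = 0, d_0 = (M_1 - M_0)/(6h_0) = 15/44. So g'(-2) = -4/11.

-0.3636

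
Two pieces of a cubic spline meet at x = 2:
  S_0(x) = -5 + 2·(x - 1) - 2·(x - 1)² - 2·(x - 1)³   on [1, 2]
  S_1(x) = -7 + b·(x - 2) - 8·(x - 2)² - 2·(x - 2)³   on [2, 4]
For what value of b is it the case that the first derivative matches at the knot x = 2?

-8

S_0'(x) = 2 - 4·(x - 1) - 6·(x - 1)², so S_0'(2) = -8. On the right, S_1'(2) = b, so b = -8.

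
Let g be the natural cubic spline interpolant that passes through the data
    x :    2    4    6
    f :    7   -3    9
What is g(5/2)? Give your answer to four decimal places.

Let m_i = g''(x_i). Step sizes h_i = 2, 2; slopes of the chords Δ_i = (y_(i+1) - y_i)/h_i = -5, 6.
  2·m_0 + 8·m_1 + 2·m_2 = 6(Δ_1 - Δ_0) = 66
Natural end conditions: m_0 = m_2 = 0.
Hence m_0 = 0, m_1 = 33/4, m_2 = 0.
On [2, 4], g(x) = 7 - 31/4·(x - 2) + 0·(x - 2)² + 11/16·(x - 2)³.
With (x - 2) = 1/2: g(5/2) = 411/128.

3.2109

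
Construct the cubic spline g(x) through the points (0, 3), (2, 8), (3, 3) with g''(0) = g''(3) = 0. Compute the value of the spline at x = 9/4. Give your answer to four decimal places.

7.1602

Put m_i = g'' at the i-th knot. Here h = (2, 1) and Δ = (5/2, -5), so the interior equations h_(i-1)·m_(i-1) + 2(h_(i-1)+h_i)·m_i + h_i·m_(i+1) = 6(Δ_i − Δ_(i-1)) read
  2·m_0 + 6·m_1 + 1·m_2 = 6(Δ_1 - Δ_0) = -45
Natural end conditions: m_0 = m_2 = 0.
Hence m_0 = 0, m_1 = -15/2, m_2 = 0.
On [2, 3], g(x) = 8 - 5/2·(x - 2) - 15/4·(x - 2)² + 5/4·(x - 2)³.
With (x - 2) = 1/4: g(9/4) = 1833/256.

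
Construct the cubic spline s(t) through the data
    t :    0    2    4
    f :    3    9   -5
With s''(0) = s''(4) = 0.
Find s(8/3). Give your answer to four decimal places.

Let m_i = s''(x_i). Step sizes h_i = 2, 2; slopes of the chords Δ_i = (y_(i+1) - y_i)/h_i = 3, -7.
  2·m_0 + 8·m_1 + 2·m_2 = 6(Δ_1 - Δ_0) = -60
Natural end conditions: m_0 = m_2 = 0.
Solving the tridiagonal system: m_0 = 0, m_1 = -15/2, m_2 = 0.
On [2, 4], s(t) = 9 - 2·(t - 2) - 15/4·(t - 2)² + 5/8·(t - 2)³.
With (t - 2) = 2/3: s(8/3) = 167/27.

6.1852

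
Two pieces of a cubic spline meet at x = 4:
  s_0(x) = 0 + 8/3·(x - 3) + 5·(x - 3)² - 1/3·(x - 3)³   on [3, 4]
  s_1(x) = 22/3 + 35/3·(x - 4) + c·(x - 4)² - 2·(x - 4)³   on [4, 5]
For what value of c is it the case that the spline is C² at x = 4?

4

s_0''(x) = 10 - 2·(x - 3), so s_0''(4) = 8. On the right, s_1''(4) = 2c, so c = 4.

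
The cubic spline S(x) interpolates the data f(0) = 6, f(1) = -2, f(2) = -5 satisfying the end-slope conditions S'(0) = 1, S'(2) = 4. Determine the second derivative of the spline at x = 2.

15

Write M_i for S''(x_i). With h_i = 1, 1 and divided differences Δ_i = -8, -3, the continuity of S' gives the tridiagonal system
  1·M_0 + 4·M_1 + 1·M_2 = 6(Δ_1 - Δ_0) = 30
Clamped end conditions give two more equations: 2h_0·M_0 + h_0·M_1 = 6(Δ_0 - S'(0)) = -54 and h_1·M_1 + 2h_1·M_2 = 6(S'(2) - Δ_1) = 42.
Hence M_0 = -33, M_1 = 12, M_2 = 15.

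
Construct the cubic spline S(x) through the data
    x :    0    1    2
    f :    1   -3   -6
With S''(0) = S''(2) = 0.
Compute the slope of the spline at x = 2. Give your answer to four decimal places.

-2.7500

Let M_i = S''(x_i). Step sizes h_i = 1, 1; slopes of the chords Δ_i = (y_(i+1) - y_i)/h_i = -4, -3.
  1·M_0 + 4·M_1 + 1·M_2 = 6(Δ_1 - Δ_0) = 6
Natural end conditions: M_0 = M_2 = 0.
Solving the tridiagonal system: M_0 = 0, M_1 = 3/2, M_2 = 0.
On [1, 2], S'(x) = b_1 + 2c_1·(x - 1) + 3d_1·(x - 1)² with b_1 = Δ_1 - h_1(2M_1 + M_2)/6 = -7/2, c_1 = M_1/2 = 3/4, d_1 = (M_2 - M_1)/(6h_1) = -1/4. So S'(2) = -11/4.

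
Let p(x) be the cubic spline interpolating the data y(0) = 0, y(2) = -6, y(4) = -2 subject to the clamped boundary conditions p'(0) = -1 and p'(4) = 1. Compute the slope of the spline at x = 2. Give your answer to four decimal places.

Write σ_i for p''(x_i). With h_i = 2, 2 and divided differences Δ_i = -3, 2, the continuity of p' gives the tridiagonal system
  2·σ_0 + 8·σ_1 + 2·σ_2 = 6(Δ_1 - Δ_0) = 30
Clamped end conditions give two more equations: 2h_0·σ_0 + h_0·σ_1 = 6(Δ_0 - p'(0)) = -12 and h_1·σ_1 + 2h_1·σ_2 = 6(p'(4) - Δ_1) = -6.
Hence σ_0 = -25/4, σ_1 = 13/2, σ_2 = -19/4.
On [2, 4], p'(x) = b_1 + 2c_1·(x - 2) + 3d_1·(x - 2)² with b_1 = Δ_1 - h_1(2σ_1 + σ_2)/6 = -3/4, c_1 = σ_1/2 = 13/4, d_1 = (σ_2 - σ_1)/(6h_1) = -15/16. So p'(2) = -3/4.

-0.7500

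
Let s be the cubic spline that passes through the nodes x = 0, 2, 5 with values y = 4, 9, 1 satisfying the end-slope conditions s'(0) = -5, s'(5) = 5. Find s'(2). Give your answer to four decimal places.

Write M_i for s''(x_i). With h_i = 2, 3 and divided differences Δ_i = 5/2, -8/3, the continuity of s' gives the tridiagonal system
  2·M_0 + 10·M_1 + 3·M_2 = 6(Δ_1 - Δ_0) = -31
Clamped end conditions give two more equations: 2h_0·M_0 + h_0·M_1 = 6(Δ_0 - s'(0)) = 45 and h_1·M_1 + 2h_1·M_2 = 6(s'(5) - Δ_1) = 46.
Solving the tridiagonal system: M_0 = 327/20, M_1 = -51/5, M_2 = 383/30.
On [2, 5], s'(x) = b_1 + 2c_1·(x - 2) + 3d_1·(x - 2)² with b_1 = Δ_1 - h_1(2M_1 + M_2)/6 = 23/20, c_1 = M_1/2 = -51/10, d_1 = (M_2 - M_1)/(6h_1) = 689/540. So s'(2) = 23/20.

1.1500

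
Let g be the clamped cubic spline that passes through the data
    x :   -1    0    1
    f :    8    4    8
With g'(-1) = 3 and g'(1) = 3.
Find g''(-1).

Let σ_i = g''(x_i). Step sizes h_i = 1, 1; slopes of the chords Δ_i = (y_(i+1) - y_i)/h_i = -4, 4.
  1·σ_0 + 4·σ_1 + 1·σ_2 = 6(Δ_1 - Δ_0) = 48
Clamped end conditions give two more equations: 2h_0·σ_0 + h_0·σ_1 = 6(Δ_0 - g'(-1)) = -42 and h_1·σ_1 + 2h_1·σ_2 = 6(g'(1) - Δ_1) = -6.
Forward elimination and back-substitution give σ_0 = -33, σ_1 = 24, σ_2 = -15.

-33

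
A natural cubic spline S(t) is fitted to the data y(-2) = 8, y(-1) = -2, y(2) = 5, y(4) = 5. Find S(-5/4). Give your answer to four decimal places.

-0.1023

Write σ_i for S''(x_i). With h_i = 1, 3, 2 and divided differences Δ_i = -10, 7/3, 0, the continuity of S' gives the tridiagonal system
  1·σ_0 + 8·σ_1 + 3·σ_2 = 6(Δ_1 - Δ_0) = 74
  3·σ_1 + 10·σ_2 + 2·σ_3 = 6(Δ_2 - Δ_1) = -14
Natural end conditions: σ_0 = σ_3 = 0.
Hence σ_0 = 0, σ_1 = 782/71, σ_2 = -334/71, σ_3 = 0.
On [-2, -1], S(t) = 8 - 2521/213·(t + 2) + 0·(t + 2)² + 391/213·(t + 2)³.
With (t + 2) = 3/4: S(-5/4) = -465/4544.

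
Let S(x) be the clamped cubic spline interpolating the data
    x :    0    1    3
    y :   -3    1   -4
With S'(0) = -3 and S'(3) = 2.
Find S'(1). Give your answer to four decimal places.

3.4167

Write M_i for S''(x_i). With h_i = 1, 2 and divided differences Δ_i = 4, -5/2, the continuity of S' gives the tridiagonal system
  1·M_0 + 6·M_1 + 2·M_2 = 6(Δ_1 - Δ_0) = -39
Clamped end conditions give two more equations: 2h_0·M_0 + h_0·M_1 = 6(Δ_0 - S'(0)) = 42 and h_1·M_1 + 2h_1·M_2 = 6(S'(3) - Δ_1) = 27.
Hence M_0 = 175/6, M_1 = -49/3, M_2 = 179/12.
On [1, 3], S'(x) = b_1 + 2c_1·(x - 1) + 3d_1·(x - 1)² with b_1 = Δ_1 - h_1(2M_1 + M_2)/6 = 41/12, c_1 = M_1/2 = -49/6, d_1 = (M_2 - M_1)/(6h_1) = 125/48. So S'(1) = 41/12.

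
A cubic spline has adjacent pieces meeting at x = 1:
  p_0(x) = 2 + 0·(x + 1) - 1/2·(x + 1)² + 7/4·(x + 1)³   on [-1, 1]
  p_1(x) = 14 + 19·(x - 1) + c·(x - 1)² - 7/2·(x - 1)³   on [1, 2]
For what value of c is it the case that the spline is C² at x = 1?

10

p_0''(x) = -1 + 21/2·(x + 1), so p_0''(1) = 20. On the right, p_1''(1) = 2c, so c = 10.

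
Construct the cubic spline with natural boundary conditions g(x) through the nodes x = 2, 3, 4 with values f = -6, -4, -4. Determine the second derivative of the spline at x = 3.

With σ_i denoting the second derivative at x_i, h_i = 1, 1, and Δ_i = (y_(i+1) − y_i)/h_i = 2, 0:
  1·σ_0 + 4·σ_1 + 1·σ_2 = 6(Δ_1 - Δ_0) = -12
Natural end conditions: σ_0 = σ_2 = 0.
Solving the tridiagonal system: σ_0 = 0, σ_1 = -3, σ_2 = 0.

-3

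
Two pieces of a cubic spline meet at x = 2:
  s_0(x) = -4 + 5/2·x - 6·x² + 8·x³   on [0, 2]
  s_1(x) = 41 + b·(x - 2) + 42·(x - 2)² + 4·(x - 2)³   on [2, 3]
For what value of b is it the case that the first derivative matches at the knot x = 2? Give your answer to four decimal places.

74.5000

s_0'(x) = 5/2 - 12·x + 24·x², so s_0'(2) = 149/2. On the right, s_1'(2) = b, so b = 149/2.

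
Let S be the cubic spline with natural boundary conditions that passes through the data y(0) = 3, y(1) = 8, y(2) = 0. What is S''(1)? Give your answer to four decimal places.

-19.5000

Put σ_i = S'' at the i-th knot. Here h = (1, 1) and Δ = (5, -8), so the interior equations h_(i-1)·σ_(i-1) + 2(h_(i-1)+h_i)·σ_i + h_i·σ_(i+1) = 6(Δ_i − Δ_(i-1)) read
  1·σ_0 + 4·σ_1 + 1·σ_2 = 6(Δ_1 - Δ_0) = -78
Natural end conditions: σ_0 = σ_2 = 0.
Solving the tridiagonal system: σ_0 = 0, σ_1 = -39/2, σ_2 = 0.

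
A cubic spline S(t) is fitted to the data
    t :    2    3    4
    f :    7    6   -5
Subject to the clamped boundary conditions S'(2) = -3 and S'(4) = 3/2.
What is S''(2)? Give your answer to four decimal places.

Put M_i = S'' at the i-th knot. Here h = (1, 1) and Δ = (-1, -11), so the interior equations h_(i-1)·M_(i-1) + 2(h_(i-1)+h_i)·M_i + h_i·M_(i+1) = 6(Δ_i − Δ_(i-1)) read
  1·M_0 + 4·M_1 + 1·M_2 = 6(Δ_1 - Δ_0) = -60
Clamped end conditions give two more equations: 2h_0·M_0 + h_0·M_1 = 6(Δ_0 - S'(2)) = 12 and h_1·M_1 + 2h_1·M_2 = 6(S'(4) - Δ_1) = 75.
Solving the tridiagonal system: M_0 = 93/4, M_1 = -69/2, M_2 = 219/4.

23.2500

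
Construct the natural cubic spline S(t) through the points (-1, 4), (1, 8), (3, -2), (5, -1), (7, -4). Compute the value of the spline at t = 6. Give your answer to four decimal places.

Let m_i = S''(x_i). Step sizes h_i = 2, 2, 2, 2; slopes of the chords Δ_i = (y_(i+1) - y_i)/h_i = 2, -5, 1/2, -3/2.
  2·m_0 + 8·m_1 + 2·m_2 = 6(Δ_1 - Δ_0) = -42
  2·m_1 + 8·m_2 + 2·m_3 = 6(Δ_2 - Δ_1) = 33
  2·m_2 + 8·m_3 + 2·m_4 = 6(Δ_3 - Δ_2) = -12
Natural end conditions: m_0 = m_4 = 0.
Solving the tridiagonal system: m_0 = 0, m_1 = -387/56, m_2 = 93/14, m_3 = -177/56, m_4 = 0.
On [5, 7], S(t) = -1 + 17/28·(t - 5) - 177/112·(t - 5)² + 59/224·(t - 5)³.
With (t - 5) = 1: S(6) = -383/224.

-1.7098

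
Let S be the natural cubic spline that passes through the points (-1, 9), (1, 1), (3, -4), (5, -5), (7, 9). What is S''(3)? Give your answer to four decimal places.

-0.2143

Put σ_i = S'' at the i-th knot. Here h = (2, 2, 2, 2) and Δ = (-4, -5/2, -1/2, 7), so the interior equations h_(i-1)·σ_(i-1) + 2(h_(i-1)+h_i)·σ_i + h_i·σ_(i+1) = 6(Δ_i − Δ_(i-1)) read
  2·σ_0 + 8·σ_1 + 2·σ_2 = 6(Δ_1 - Δ_0) = 9
  2·σ_1 + 8·σ_2 + 2·σ_3 = 6(Δ_2 - Δ_1) = 12
  2·σ_2 + 8·σ_3 + 2·σ_4 = 6(Δ_3 - Δ_2) = 45
Natural end conditions: σ_0 = σ_4 = 0.
Hence σ_0 = 0, σ_1 = 33/28, σ_2 = -3/14, σ_3 = 159/28, σ_4 = 0.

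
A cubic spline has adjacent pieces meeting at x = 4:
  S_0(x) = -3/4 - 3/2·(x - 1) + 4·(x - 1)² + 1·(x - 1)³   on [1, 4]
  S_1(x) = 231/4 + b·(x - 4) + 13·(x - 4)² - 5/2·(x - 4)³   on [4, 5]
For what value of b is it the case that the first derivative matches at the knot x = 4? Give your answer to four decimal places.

49.5000

S_0'(x) = -3/2 + 8·(x - 1) + 3·(x - 1)², so S_0'(4) = 99/2. On the right, S_1'(4) = b, so b = 99/2.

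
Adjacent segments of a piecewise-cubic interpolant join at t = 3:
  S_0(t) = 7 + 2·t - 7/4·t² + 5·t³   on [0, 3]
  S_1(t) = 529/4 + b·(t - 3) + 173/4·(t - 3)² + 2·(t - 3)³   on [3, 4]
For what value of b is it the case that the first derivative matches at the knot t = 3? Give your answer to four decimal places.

126.5000

S_0'(t) = 2 - 7/2·t + 15·t², so S_0'(3) = 253/2. On the right, S_1'(3) = b, so b = 253/2.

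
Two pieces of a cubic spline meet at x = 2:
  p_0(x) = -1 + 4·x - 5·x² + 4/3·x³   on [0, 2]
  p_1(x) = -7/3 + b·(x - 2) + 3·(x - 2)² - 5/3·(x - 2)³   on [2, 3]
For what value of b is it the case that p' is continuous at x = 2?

0

p_0'(x) = 4 - 10·x + 4·x², so p_0'(2) = 0. On the right, p_1'(2) = b, so b = 0.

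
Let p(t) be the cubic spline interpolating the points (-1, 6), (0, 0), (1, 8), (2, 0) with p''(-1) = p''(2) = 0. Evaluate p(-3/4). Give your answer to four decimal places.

3.3750

Put M_i = p'' at the i-th knot. Here h = (1, 1, 1) and Δ = (-6, 8, -8), so the interior equations h_(i-1)·M_(i-1) + 2(h_(i-1)+h_i)·M_i + h_i·M_(i+1) = 6(Δ_i − Δ_(i-1)) read
  1·M_0 + 4·M_1 + 1·M_2 = 6(Δ_1 - Δ_0) = 84
  1·M_1 + 4·M_2 + 1·M_3 = 6(Δ_2 - Δ_1) = -96
Natural end conditions: M_0 = M_3 = 0.
Solving: M_0 = 0, M_1 = 144/5, M_2 = -156/5, M_3 = 0.
On [-1, 0], p(t) = 6 - 54/5·(t + 1) + 0·(t + 1)² + 24/5·(t + 1)³.
With (t + 1) = 1/4: p(-3/4) = 27/8.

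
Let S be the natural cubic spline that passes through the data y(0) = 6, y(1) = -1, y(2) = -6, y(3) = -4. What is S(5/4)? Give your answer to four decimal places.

-2.6781

Put M_i = S'' at the i-th knot. Here h = (1, 1, 1) and Δ = (-7, -5, 2), so the interior equations h_(i-1)·M_(i-1) + 2(h_(i-1)+h_i)·M_i + h_i·M_(i+1) = 6(Δ_i − Δ_(i-1)) read
  1·M_0 + 4·M_1 + 1·M_2 = 6(Δ_1 - Δ_0) = 12
  1·M_1 + 4·M_2 + 1·M_3 = 6(Δ_2 - Δ_1) = 42
Natural end conditions: M_0 = M_3 = 0.
Forward elimination and back-substitution give M_0 = 0, M_1 = 2/5, M_2 = 52/5, M_3 = 0.
On [1, 2], S(t) = -1 - 103/15·(t - 1) + 1/5·(t - 1)² + 5/3·(t - 1)³.
With (t - 1) = 1/4: S(5/4) = -857/320.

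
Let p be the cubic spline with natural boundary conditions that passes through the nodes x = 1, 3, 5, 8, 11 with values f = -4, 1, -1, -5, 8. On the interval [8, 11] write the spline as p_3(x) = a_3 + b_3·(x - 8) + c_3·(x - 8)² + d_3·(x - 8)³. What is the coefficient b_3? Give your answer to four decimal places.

1.3500

Write m_i for p''(x_i). With h_i = 2, 2, 3, 3 and divided differences Δ_i = 5/2, -1, -4/3, 13/3, the continuity of p' gives the tridiagonal system
  2·m_0 + 8·m_1 + 2·m_2 = 6(Δ_1 - Δ_0) = -21
  2·m_1 + 10·m_2 + 3·m_3 = 6(Δ_2 - Δ_1) = -2
  3·m_2 + 12·m_3 + 3·m_4 = 6(Δ_3 - Δ_2) = 34
Natural end conditions: m_0 = m_4 = 0.
Solving the tridiagonal system: m_0 = 0, m_1 = -99/40, m_2 = -3/5, m_3 = 179/60, m_4 = 0.
On [8, 11], with p_3(x) = a_3 + b_3·(x - 8) + c_3·(x - 8)² + d_3·(x - 8)³: c_3 = m_3/2 = 179/120, d_3 = (m_4 - m_3)/(6h_3) = -179/1080, b_3 = Δ_3 - h_3(2m_3 + m_4)/6 = 27/20.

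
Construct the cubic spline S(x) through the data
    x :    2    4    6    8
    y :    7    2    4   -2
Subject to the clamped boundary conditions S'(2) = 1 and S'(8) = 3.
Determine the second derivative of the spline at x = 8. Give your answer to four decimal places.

12.9667

Let M_i = S''(x_i). Step sizes h_i = 2, 2, 2; slopes of the chords Δ_i = (y_(i+1) - y_i)/h_i = -5/2, 1, -3.
  2·M_0 + 8·M_1 + 2·M_2 = 6(Δ_1 - Δ_0) = 21
  2·M_1 + 8·M_2 + 2·M_3 = 6(Δ_2 - Δ_1) = -24
Clamped end conditions give two more equations: 2h_0·M_0 + h_0·M_1 = 6(Δ_0 - S'(2)) = -21 and h_2·M_2 + 2h_2·M_3 = 6(S'(8) - Δ_2) = 36.
Forward elimination and back-substitution give M_0 = -259/30, M_1 = 203/30, M_2 = -119/15, M_3 = 389/30.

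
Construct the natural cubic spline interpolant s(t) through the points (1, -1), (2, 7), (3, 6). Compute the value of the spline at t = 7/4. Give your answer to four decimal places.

Write M_i for s''(x_i). With h_i = 1, 1 and divided differences Δ_i = 8, -1, the continuity of s' gives the tridiagonal system
  1·M_0 + 4·M_1 + 1·M_2 = 6(Δ_1 - Δ_0) = -54
Natural end conditions: M_0 = M_2 = 0.
Hence M_0 = 0, M_1 = -27/2, M_2 = 0.
On [1, 2], s(t) = -1 + 41/4·(t - 1) + 0·(t - 1)² - 9/4·(t - 1)³.
With (t - 1) = 3/4: s(7/4) = 1469/256.

5.7383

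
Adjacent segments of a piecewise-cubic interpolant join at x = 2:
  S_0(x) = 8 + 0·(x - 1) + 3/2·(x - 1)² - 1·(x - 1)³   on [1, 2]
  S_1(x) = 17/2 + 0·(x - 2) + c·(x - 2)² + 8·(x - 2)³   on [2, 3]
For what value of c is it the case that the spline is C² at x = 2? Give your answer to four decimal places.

S_0''(x) = 3 - 6·(x - 1), so S_0''(2) = -3. On the right, S_1''(2) = 2c, so c = -3/2.

-1.5000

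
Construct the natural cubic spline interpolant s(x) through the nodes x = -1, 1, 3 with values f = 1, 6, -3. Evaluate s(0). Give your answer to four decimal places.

With m_i denoting the second derivative at x_i, h_i = 2, 2, and Δ_i = (y_(i+1) − y_i)/h_i = 5/2, -9/2:
  2·m_0 + 8·m_1 + 2·m_2 = 6(Δ_1 - Δ_0) = -42
Natural end conditions: m_0 = m_2 = 0.
Solving the tridiagonal system: m_0 = 0, m_1 = -21/4, m_2 = 0.
On [-1, 1], s(x) = 1 + 17/4·(x + 1) + 0·(x + 1)² - 7/16·(x + 1)³.
With (x + 1) = 1: s(0) = 77/16.

4.8125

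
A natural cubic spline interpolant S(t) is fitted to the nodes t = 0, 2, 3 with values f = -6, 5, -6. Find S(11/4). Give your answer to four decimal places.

Put M_i = S'' at the i-th knot. Here h = (2, 1) and Δ = (11/2, -11), so the interior equations h_(i-1)·M_(i-1) + 2(h_(i-1)+h_i)·M_i + h_i·M_(i+1) = 6(Δ_i − Δ_(i-1)) read
  2·M_0 + 6·M_1 + 1·M_2 = 6(Δ_1 - Δ_0) = -99
Natural end conditions: M_0 = M_2 = 0.
Solving the tridiagonal system: M_0 = 0, M_1 = -33/2, M_2 = 0.
On [2, 3], S(t) = 5 - 11/2·(t - 2) - 33/4·(t - 2)² + 11/4·(t - 2)³.
With (t - 2) = 3/4: S(11/4) = -667/256.

-2.6055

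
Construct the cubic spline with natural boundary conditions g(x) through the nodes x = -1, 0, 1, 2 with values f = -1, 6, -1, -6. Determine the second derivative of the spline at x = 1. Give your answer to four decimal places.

8.8000

Put m_i = g'' at the i-th knot. Here h = (1, 1, 1) and Δ = (7, -7, -5), so the interior equations h_(i-1)·m_(i-1) + 2(h_(i-1)+h_i)·m_i + h_i·m_(i+1) = 6(Δ_i − Δ_(i-1)) read
  1·m_0 + 4·m_1 + 1·m_2 = 6(Δ_1 - Δ_0) = -84
  1·m_1 + 4·m_2 + 1·m_3 = 6(Δ_2 - Δ_1) = 12
Natural end conditions: m_0 = m_3 = 0.
Forward elimination and back-substitution give m_0 = 0, m_1 = -116/5, m_2 = 44/5, m_3 = 0.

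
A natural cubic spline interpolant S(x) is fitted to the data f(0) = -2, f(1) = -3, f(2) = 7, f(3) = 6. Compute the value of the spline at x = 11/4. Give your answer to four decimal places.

Put m_i = S'' at the i-th knot. Here h = (1, 1, 1) and Δ = (-1, 10, -1), so the interior equations h_(i-1)·m_(i-1) + 2(h_(i-1)+h_i)·m_i + h_i·m_(i+1) = 6(Δ_i − Δ_(i-1)) read
  1·m_0 + 4·m_1 + 1·m_2 = 6(Δ_1 - Δ_0) = 66
  1·m_1 + 4·m_2 + 1·m_3 = 6(Δ_2 - Δ_1) = -66
Natural end conditions: m_0 = m_3 = 0.
Forward elimination and back-substitution give m_0 = 0, m_1 = 22, m_2 = -22, m_3 = 0.
On [2, 3], S(x) = 7 + 19/3·(x - 2) - 11·(x - 2)² + 11/3·(x - 2)³.
With (x - 2) = 3/4: S(11/4) = 455/64.

7.1094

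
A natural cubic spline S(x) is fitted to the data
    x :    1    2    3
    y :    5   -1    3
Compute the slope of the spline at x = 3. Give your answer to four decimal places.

Write M_i for S''(x_i). With h_i = 1, 1 and divided differences Δ_i = -6, 4, the continuity of S' gives the tridiagonal system
  1·M_0 + 4·M_1 + 1·M_2 = 6(Δ_1 - Δ_0) = 60
Natural end conditions: M_0 = M_2 = 0.
Solving the tridiagonal system: M_0 = 0, M_1 = 15, M_2 = 0.
On [2, 3], S'(x) = b_1 + 2c_1·(x - 2) + 3d_1·(x - 2)² with b_1 = Δ_1 - h_1(2M_1 + M_2)/6 = -1, c_1 = M_1/2 = 15/2, d_1 = (M_2 - M_1)/(6h_1) = -5/2. So S'(3) = 13/2.

6.5000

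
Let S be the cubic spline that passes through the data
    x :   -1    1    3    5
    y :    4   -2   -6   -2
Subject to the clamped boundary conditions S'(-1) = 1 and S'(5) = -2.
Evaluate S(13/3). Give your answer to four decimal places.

With M_i denoting the second derivative at x_i, h_i = 2, 2, 2, and Δ_i = (y_(i+1) − y_i)/h_i = -3, -2, 2:
  2·M_0 + 8·M_1 + 2·M_2 = 6(Δ_1 - Δ_0) = 6
  2·M_1 + 8·M_2 + 2·M_3 = 6(Δ_2 - Δ_1) = 24
Clamped end conditions give two more equations: 2h_0·M_0 + h_0·M_1 = 6(Δ_0 - S'(-1)) = -24 and h_2·M_2 + 2h_2·M_3 = 6(S'(5) - Δ_2) = -24.
Forward elimination and back-substitution give M_0 = -33/5, M_1 = 6/5, M_2 = 24/5, M_3 = -42/5.
On [3, 5], S(x) = -6 + 8/5·(x - 3) + 12/5·(x - 3)² - 11/10·(x - 3)³.
With (x - 3) = 4/3: S(13/3) = -298/135.

-2.2074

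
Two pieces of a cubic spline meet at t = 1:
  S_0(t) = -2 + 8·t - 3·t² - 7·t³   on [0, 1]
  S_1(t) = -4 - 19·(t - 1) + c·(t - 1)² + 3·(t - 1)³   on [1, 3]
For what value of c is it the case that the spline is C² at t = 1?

S_0''(t) = -6 - 42·t, so S_0''(1) = -48. On the right, S_1''(1) = 2c, so c = -24.

-24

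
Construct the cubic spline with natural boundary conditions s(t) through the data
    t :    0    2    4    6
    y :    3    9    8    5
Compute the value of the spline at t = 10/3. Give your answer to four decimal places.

8.8716

Write σ_i for s''(x_i). With h_i = 2, 2, 2 and divided differences Δ_i = 3, -1/2, -3/2, the continuity of s' gives the tridiagonal system
  2·σ_0 + 8·σ_1 + 2·σ_2 = 6(Δ_1 - Δ_0) = -21
  2·σ_1 + 8·σ_2 + 2·σ_3 = 6(Δ_2 - Δ_1) = -6
Natural end conditions: σ_0 = σ_3 = 0.
Solving the tridiagonal system: σ_0 = 0, σ_1 = -13/5, σ_2 = -1/10, σ_3 = 0.
On [2, 4], s(t) = 9 + 19/15·(t - 2) - 13/10·(t - 2)² + 5/24·(t - 2)³.
With (t - 2) = 4/3: s(10/3) = 3593/405.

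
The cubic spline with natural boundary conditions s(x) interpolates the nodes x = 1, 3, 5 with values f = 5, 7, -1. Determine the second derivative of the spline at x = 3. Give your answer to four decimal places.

With M_i denoting the second derivative at x_i, h_i = 2, 2, and Δ_i = (y_(i+1) − y_i)/h_i = 1, -4:
  2·M_0 + 8·M_1 + 2·M_2 = 6(Δ_1 - Δ_0) = -30
Natural end conditions: M_0 = M_2 = 0.
Solving the tridiagonal system: M_0 = 0, M_1 = -15/4, M_2 = 0.

-3.7500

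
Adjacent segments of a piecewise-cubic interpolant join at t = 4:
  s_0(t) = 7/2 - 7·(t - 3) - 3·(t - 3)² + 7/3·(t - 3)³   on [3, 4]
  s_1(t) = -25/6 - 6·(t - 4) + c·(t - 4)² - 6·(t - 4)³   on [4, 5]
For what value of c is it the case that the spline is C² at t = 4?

s_0''(t) = -6 + 14·(t - 3), so s_0''(4) = 8. On the right, s_1''(4) = 2c, so c = 4.

4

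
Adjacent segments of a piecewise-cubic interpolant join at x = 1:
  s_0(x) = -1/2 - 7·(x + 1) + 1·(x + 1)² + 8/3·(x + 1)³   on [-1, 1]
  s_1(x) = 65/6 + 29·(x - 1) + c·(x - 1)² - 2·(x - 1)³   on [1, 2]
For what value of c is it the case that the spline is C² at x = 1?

s_0''(x) = 2 + 16·(x + 1), so s_0''(1) = 34. On the right, s_1''(1) = 2c, so c = 17.

17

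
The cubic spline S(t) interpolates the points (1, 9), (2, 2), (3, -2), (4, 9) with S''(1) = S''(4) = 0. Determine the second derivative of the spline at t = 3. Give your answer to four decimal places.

22.8000

Put M_i = S'' at the i-th knot. Here h = (1, 1, 1) and Δ = (-7, -4, 11), so the interior equations h_(i-1)·M_(i-1) + 2(h_(i-1)+h_i)·M_i + h_i·M_(i+1) = 6(Δ_i − Δ_(i-1)) read
  1·M_0 + 4·M_1 + 1·M_2 = 6(Δ_1 - Δ_0) = 18
  1·M_1 + 4·M_2 + 1·M_3 = 6(Δ_2 - Δ_1) = 90
Natural end conditions: M_0 = M_3 = 0.
Solving: M_0 = 0, M_1 = -6/5, M_2 = 114/5, M_3 = 0.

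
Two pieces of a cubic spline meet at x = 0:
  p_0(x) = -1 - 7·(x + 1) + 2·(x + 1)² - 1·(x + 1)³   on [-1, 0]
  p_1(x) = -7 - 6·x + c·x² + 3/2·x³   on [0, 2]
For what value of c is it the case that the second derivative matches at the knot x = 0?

p_0''(x) = 4 - 6·(x + 1), so p_0''(0) = -2. On the right, p_1''(0) = 2c, so c = -1.

-1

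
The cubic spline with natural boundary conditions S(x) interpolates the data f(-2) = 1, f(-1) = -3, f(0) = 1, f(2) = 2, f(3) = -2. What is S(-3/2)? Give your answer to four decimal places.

-1.8238

Put M_i = S'' at the i-th knot. Here h = (1, 1, 2, 1) and Δ = (-4, 4, 1/2, -4), so the interior equations h_(i-1)·M_(i-1) + 2(h_(i-1)+h_i)·M_i + h_i·M_(i+1) = 6(Δ_i − Δ_(i-1)) read
  1·M_0 + 4·M_1 + 1·M_2 = 6(Δ_1 - Δ_0) = 48
  1·M_1 + 6·M_2 + 2·M_3 = 6(Δ_2 - Δ_1) = -21
  2·M_2 + 6·M_3 + 1·M_4 = 6(Δ_3 - Δ_2) = -27
Natural end conditions: M_0 = M_4 = 0.
Solving: M_0 = 0, M_1 = 804/61, M_2 = -288/61, M_3 = -357/122, M_4 = 0.
On [-2, -1], S(x) = 1 - 378/61·(x + 2) + 0·(x + 2)² + 134/61·(x + 2)³.
With (x + 2) = 1/2: S(-3/2) = -445/244.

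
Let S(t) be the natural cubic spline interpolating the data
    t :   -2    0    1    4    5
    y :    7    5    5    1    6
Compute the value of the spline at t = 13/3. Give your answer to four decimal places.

2.2932

Put m_i = S'' at the i-th knot. Here h = (2, 1, 3, 1) and Δ = (-1, 0, -4/3, 5), so the interior equations h_(i-1)·m_(i-1) + 2(h_(i-1)+h_i)·m_i + h_i·m_(i+1) = 6(Δ_i − Δ_(i-1)) read
  2·m_0 + 6·m_1 + 1·m_2 = 6(Δ_1 - Δ_0) = 6
  1·m_1 + 8·m_2 + 3·m_3 = 6(Δ_2 - Δ_1) = -8
  3·m_2 + 8·m_3 + 1·m_4 = 6(Δ_3 - Δ_2) = 38
Natural end conditions: m_0 = m_4 = 0.
Forward elimination and back-substitution give m_0 = 0, m_1 = 254/161, m_2 = -558/161, m_3 = 974/161, m_4 = 0.
On [4, 5], S(t) = 1 + 1441/483·(t - 4) + 487/161·(t - 4)² - 487/483·(t - 4)³.
With (t - 4) = 1/3: S(13/3) = 29906/13041.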